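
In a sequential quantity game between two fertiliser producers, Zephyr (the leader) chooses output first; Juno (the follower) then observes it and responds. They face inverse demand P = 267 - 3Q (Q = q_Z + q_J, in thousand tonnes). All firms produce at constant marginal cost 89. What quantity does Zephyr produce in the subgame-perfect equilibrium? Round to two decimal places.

29.67

The follower Juno best-responds to any q_Z: π_J = (267 - 3Q)q_J - 89q_J.
Setting the follower's marginal profit to zero, 178 - 3q_Z - 6q_J = 0, i.e. q_J = (178 - 3q_Z)/6.
The leader anticipates this reaction. Substituting into P = 267 - 3Q gives P = 178 - (3/2)q_Z, so π_Z = (178 - (3/2)q_Z)q_Z - 89q_Z.
Maximising: ∂π_Z/∂q_Z = 89 - 3q_Z = 0, giving q_Z = 89/3.
Then q_J = (178 - 3·(89/3))/6 = 89/6.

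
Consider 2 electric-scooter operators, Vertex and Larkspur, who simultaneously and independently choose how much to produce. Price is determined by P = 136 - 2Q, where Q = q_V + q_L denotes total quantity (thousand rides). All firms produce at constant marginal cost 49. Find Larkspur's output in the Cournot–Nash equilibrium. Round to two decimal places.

A representative firm's profit is π_i = q_i(136 - 2Q) - 49q_i.
First-order condition (treating rivals' output as given): 87 - 4q_i - 2q_j = 0.
With identical firms every q_j equals q_i, so q_j = q_i and 87 = 6q_i, giving q_i = 29/2.

14.50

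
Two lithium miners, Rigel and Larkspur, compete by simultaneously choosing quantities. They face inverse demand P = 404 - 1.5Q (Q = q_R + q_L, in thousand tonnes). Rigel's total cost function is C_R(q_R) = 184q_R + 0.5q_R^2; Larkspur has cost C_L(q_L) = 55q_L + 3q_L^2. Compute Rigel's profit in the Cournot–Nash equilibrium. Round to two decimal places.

3724.80

Rigel's profit: π_R = (404 - 1.5Q)q_R - (184q_R + (1/2)q_R²). Setting ∂π_R/∂q_R = 0: 220 - 4q_R - (3/2)(q_L) = 0.
Larkspur's profit: π_L = (404 - 1.5Q)q_L - (55q_L + 3q_L²). Setting ∂π_L/∂q_L = 0: 349 - 9q_L - (3/2)(q_R) = 0.
So q_R = (220 - (3/2)q_L)/4 and q_L = (349 - (3/2)q_R)/9.
Substituting one into the other gives q_R = 1942/45 and q_L = 31.5852.
Price P = 404 - (3/2)·74.7407 = 291.8889.
Rigel's profit: 291.8889·(1942/45) - 184·(1942/45) - (1/2)(1942/45)² = 3724.8040.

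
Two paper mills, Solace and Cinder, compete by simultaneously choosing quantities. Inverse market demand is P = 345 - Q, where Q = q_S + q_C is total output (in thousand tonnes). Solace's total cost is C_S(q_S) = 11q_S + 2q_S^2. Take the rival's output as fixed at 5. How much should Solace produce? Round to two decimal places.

54.83

With the rival's output fixed at 5, Solace's profit is π_S = (345 - 5 - q_S)q_S - (11q_S + 2q_S²) = (340 - q_S)q_S - (11q_S + 2q_S²).
∂π_S/∂q_S = 329 - 6q_S = 0, so q_S = 329/6.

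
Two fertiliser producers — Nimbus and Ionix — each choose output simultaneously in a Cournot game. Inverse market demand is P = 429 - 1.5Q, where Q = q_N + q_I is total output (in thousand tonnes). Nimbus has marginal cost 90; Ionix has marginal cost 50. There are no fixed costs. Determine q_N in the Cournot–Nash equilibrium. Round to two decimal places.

Nimbus's profit: π_N = (429 - 1.5Q)q_N - (90q_N). Setting ∂π_N/∂q_N = 0: 339 - 3q_N - (3/2)(q_I) = 0.
Ionix's first-order condition: 379 - 3q_I - (3/2)(q_N) = 0.
So q_N = (339 - (3/2)q_I)/3 and q_I = (379 - (3/2)q_N)/3.
Substituting one into the other gives q_N = 598/9 and q_I = 838/9.

66.44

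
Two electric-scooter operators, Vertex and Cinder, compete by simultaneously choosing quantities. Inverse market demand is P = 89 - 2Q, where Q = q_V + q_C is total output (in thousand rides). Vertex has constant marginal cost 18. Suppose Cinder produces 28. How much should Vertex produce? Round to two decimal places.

With the rival's output fixed at 28, Vertex's profit is π_V = (89 - 2·28 - 2q_V)q_V - (18q_V) = (33 - 2q_V)q_V - (18q_V).
∂π_V/∂q_V = 15 - 4q_V = 0, so q_V = 15/4.

3.75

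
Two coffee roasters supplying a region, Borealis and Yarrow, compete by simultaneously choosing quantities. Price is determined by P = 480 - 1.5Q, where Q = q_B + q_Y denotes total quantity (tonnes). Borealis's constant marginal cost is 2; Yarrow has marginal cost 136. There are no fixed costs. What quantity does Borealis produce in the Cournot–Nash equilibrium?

136

Borealis's profit: π_B = (480 - 1.5Q)q_B - (2q_B). Setting ∂π_B/∂q_B = 0: 478 - 3q_B - (3/2)(q_Y) = 0.
Yarrow's profit: π_Y = (480 - 1.5Q)q_Y - (136q_Y). Setting ∂π_Y/∂q_Y = 0: 344 - 3q_Y - (3/2)(q_B) = 0.
Rearranging gives the reaction functions q_B = (478 - (3/2)q_Y)/3 and q_Y = (344 - (3/2)q_B)/3.
Solving the pair: q_B = 136, q_Y = 140/3.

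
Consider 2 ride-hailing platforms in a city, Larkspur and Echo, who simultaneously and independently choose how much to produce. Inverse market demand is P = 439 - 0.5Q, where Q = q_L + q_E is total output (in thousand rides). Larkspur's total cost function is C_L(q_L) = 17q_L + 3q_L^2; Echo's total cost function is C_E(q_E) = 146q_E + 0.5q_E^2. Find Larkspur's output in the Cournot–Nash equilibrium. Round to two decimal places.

50.73

Larkspur's profit: π_L = (439 - 0.5Q)q_L - (17q_L + 3q_L²). Setting ∂π_L/∂q_L = 0: 422 - 7q_L - (1/2)(q_E) = 0.
Echo's profit: π_E = (439 - 0.5Q)q_E - (146q_E + (1/2)q_E²). Setting ∂π_E/∂q_E = 0: 293 - 2q_E - (1/2)(q_L) = 0.
Best responses: q_L = (422 - (1/2)q_E)/7, q_E = (293 - (1/2)q_L)/2.
Solving the pair: q_L = 558/11, q_E = 1472/11.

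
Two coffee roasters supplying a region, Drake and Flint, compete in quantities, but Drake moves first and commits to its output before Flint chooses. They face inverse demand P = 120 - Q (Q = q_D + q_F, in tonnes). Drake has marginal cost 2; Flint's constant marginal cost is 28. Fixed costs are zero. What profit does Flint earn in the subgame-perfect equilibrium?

100

The follower Flint best-responds to any q_D: π_F = (120 - Q)q_F - 28q_F.
∂π_F/∂q_F = 92 - q_D - 2q_F = 0 gives the reaction function q_F = (92 - q_D)/2.
Drake substitutes q_F(q_D) into its own profit: π_D = q_D(120 - q_D - (92 - q_D)/2) - 2q_D = (74 - (1/2)q_D)q_D - 2q_D.
The leader's first-order condition 72 - q_D = 0 yields q_D = 72.
Then q_F = (92 - 72)/2 = 10.
Price P = 120 - 82 = 38.
Flint's profit: (38 - 28)·10 = 100.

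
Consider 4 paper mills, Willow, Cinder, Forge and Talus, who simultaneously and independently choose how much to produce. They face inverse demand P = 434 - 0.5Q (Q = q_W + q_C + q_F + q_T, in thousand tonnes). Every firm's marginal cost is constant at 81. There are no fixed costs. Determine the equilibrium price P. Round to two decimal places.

A representative firm's profit is π_i = q_i(434 - 0.5Q) - 81q_i.
First-order condition (treating rivals' output as given): 353 - q_i - (1/2)·Σ_{j≠i} q_j = 0.
With identical firms every q_j equals q_i, so Σ_{j≠i} q_j = 3q_i and 353 = (5/2)q_i, giving q_i = 706/5.
Total output Q = 564.8000, so price P = 434 - (1/2)·564.8000 = 758/5.

151.60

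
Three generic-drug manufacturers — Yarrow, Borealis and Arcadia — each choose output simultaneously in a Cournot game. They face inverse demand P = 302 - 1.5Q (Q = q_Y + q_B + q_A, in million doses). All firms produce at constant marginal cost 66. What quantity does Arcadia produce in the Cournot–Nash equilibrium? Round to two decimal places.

Each firm earns π_i = (302 - 1.5Q)q_i - 66q_i.
Setting ∂π_i/∂q_i = 0 with rivals' quantities fixed: 236 - 3q_i - (3/2)·Σ_{j≠i} q_j = 0.
With identical firms every q_j equals q_i, so Σ_{j≠i} q_j = 2q_i and 236 = 6q_i, giving q_i = 118/3.

39.33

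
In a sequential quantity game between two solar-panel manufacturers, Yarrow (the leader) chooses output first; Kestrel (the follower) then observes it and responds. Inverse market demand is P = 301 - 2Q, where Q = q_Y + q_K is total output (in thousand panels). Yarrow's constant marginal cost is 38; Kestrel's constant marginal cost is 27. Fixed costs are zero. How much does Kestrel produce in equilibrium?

37

The follower Kestrel best-responds to any q_Y: π_K = (301 - 2Q)q_K - 27q_K.
∂π_K/∂q_K = 274 - 2q_Y - 4q_K = 0 gives the reaction function q_K = (274 - 2q_Y)/4.
Yarrow substitutes q_K(q_Y) into its own profit: π_Y = q_Y(301 - 2q_Y - (274 - 2q_Y)/2) - 38q_Y = (164 - q_Y)q_Y - 38q_Y.
Maximising: ∂π_Y/∂q_Y = 126 - 2q_Y = 0, giving q_Y = 63.
Then q_K = (274 - 2·63)/4 = 37.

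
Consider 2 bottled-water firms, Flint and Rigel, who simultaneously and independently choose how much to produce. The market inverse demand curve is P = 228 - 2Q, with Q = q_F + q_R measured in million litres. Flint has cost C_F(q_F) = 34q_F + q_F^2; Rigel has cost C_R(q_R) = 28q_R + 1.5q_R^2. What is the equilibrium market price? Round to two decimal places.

Flint's profit: π_F = (228 - 2Q)q_F - (34q_F + q_F²). Setting ∂π_F/∂q_F = 0: 194 - 6q_F - 2(q_R) = 0.
Rigel's first-order condition: 200 - 7q_R - 2(q_F) = 0.
Rearranging gives the reaction functions q_F = (194 - 2q_R)/6 and q_R = (200 - 2q_F)/7.
Solving the pair: q_F = 479/19, q_R = 406/19.
Total output Q = 885/19, so price P = 228 - 2·(885/19) = 134.8421.

134.84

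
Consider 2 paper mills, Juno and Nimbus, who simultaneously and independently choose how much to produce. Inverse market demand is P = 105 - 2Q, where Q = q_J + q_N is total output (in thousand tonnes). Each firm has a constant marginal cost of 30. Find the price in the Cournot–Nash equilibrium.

55

A representative firm's profit is π_i = q_i(105 - 2Q) - 30q_i.
Setting ∂π_i/∂q_i = 0 with rivals' quantities fixed: 75 - 4q_i - 2q_j = 0.
By symmetry each firm produces the same amount; substituting q_j = q_i yields q_i = 75/6 = 25/2.
Total output Q = 25, so price P = 105 - 2·25 = 55.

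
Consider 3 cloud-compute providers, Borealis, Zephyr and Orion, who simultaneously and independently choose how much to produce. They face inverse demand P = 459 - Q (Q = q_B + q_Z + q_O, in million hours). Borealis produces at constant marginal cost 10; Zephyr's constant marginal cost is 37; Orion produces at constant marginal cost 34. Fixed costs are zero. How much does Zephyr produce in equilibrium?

98

Borealis's profit: π_B = (459 - Q)q_B - (10q_B). Setting ∂π_B/∂q_B = 0: 449 - 2q_B - (q_Z + q_O) = 0.
Zephyr's first-order condition: 422 - 2q_Z - (q_B + q_O) = 0.
Orion's profit: π_O = (459 - Q)q_O - (34q_O). Setting ∂π_O/∂q_O = 0: 425 - 2q_O - (q_B + q_Z) = 0.
Summing all 3 equations gives 1296 − 4Q = 0, hence Q = 324.
Back-substituting: q_B = (449 − 324) = 125, q_Z = (422 − 324) = 98, q_O = (425 − 324) = 101.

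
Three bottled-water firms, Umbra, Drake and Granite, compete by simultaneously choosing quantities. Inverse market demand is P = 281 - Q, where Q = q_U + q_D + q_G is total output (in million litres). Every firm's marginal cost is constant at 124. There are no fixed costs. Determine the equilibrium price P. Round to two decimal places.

163.25

Each firm earns π_i = (281 - Q)q_i - 124q_i.
Setting ∂π_i/∂q_i = 0 with rivals' quantities fixed: 157 - 2q_i - Σ_{j≠i} q_j = 0.
With identical firms every q_j equals q_i, so Σ_{j≠i} q_j = 2q_i and 157 = 4q_i, giving q_i = 157/4.
Total output Q = 471/4, so price P = 281 - 471/4 = 653/4.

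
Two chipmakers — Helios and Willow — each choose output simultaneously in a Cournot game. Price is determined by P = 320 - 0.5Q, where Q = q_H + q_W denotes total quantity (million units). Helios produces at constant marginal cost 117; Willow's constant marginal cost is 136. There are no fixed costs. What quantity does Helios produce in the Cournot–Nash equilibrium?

148

Helios's profit: π_H = (320 - 0.5Q)q_H - (117q_H). Setting ∂π_H/∂q_H = 0: 203 - q_H - (1/2)(q_W) = 0.
Willow's first-order condition: 184 - q_W - (1/2)(q_H) = 0.
So q_H = (203 - (1/2)q_W) and q_W = (184 - (1/2)q_H).
Solving the pair: q_H = 148, q_W = 110.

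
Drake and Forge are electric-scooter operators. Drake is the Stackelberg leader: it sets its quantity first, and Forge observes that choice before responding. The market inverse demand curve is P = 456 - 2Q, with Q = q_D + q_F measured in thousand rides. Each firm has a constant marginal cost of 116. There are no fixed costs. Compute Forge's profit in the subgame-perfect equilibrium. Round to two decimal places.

3612.50

The follower Forge best-responds to any q_D: π_F = (456 - 2Q)q_F - 116q_F.
Setting the follower's marginal profit to zero, 340 - 2q_D - 4q_F = 0, i.e. q_F = (340 - 2q_D)/4.
The leader anticipates this reaction. Substituting into P = 456 - 2Q gives P = 286 - q_D, so π_D = (286 - q_D)q_D - 116q_D.
Maximising: ∂π_D/∂q_D = 170 - 2q_D = 0, giving q_D = 85.
Then q_F = (340 - 2·85)/4 = 85/2.
Price P = 456 - 2·(255/2) = 201.
Forge's profit: (201 - 116)·(85/2) = 3612.5000.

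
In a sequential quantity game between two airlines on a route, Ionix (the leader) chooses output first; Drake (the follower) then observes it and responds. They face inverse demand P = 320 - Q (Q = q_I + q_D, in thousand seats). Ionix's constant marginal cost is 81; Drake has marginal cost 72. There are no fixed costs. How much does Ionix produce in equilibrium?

Solve by backward induction. Given q_I, the follower Drake maximises π_D = (320 - q_I - q_D)q_D - 72q_D.
Follower FOC: 248 - q_I - 2q_D = 0, so q_D(q_I) = (248 - q_I)/2.
The leader anticipates this reaction. Substituting into P = 320 - Q gives P = 196 - (1/2)q_I, so π_I = (196 - (1/2)q_I)q_I - 81q_I.
The leader's first-order condition 115 - q_I = 0 yields q_I = 115.
Then q_D = (248 - 115)/2 = 133/2.

115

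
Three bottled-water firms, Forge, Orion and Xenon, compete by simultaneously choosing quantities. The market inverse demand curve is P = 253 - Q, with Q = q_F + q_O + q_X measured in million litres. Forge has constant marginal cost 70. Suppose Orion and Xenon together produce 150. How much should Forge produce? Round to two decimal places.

16.50

With rivals' combined output fixed at 150, Forge's profit is π_F = (253 - 150 - q_F)q_F - (70q_F) = (103 - q_F)q_F - (70q_F).
∂π_F/∂q_F = 33 - 2q_F = 0, so q_F = 33/2.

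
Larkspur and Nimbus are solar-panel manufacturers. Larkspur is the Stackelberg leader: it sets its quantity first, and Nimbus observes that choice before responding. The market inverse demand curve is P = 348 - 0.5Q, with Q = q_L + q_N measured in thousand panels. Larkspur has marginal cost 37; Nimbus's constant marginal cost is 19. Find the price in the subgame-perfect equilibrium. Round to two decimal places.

110.25

The follower Nimbus best-responds to any q_L: π_N = (348 - 0.5Q)q_N - 19q_N.
∂π_N/∂q_N = 329 - (1/2)q_L - q_N = 0 gives the reaction function q_N = (329 - (1/2)q_L).
Larkspur substitutes q_N(q_L) into its own profit: π_L = q_L(348 - (1/2)q_L - (329 - (1/2)q_L)/2) - 37q_L = (367/2 - (1/4)q_L)q_L - 37q_L.
The leader's first-order condition 293/2 - (1/2)q_L = 0 yields q_L = 293.
Then q_N = (329 - (1/2)·293) = 365/2.
Total output Q = 951/2, so price P = 348 - (1/2)·(951/2) = 441/4.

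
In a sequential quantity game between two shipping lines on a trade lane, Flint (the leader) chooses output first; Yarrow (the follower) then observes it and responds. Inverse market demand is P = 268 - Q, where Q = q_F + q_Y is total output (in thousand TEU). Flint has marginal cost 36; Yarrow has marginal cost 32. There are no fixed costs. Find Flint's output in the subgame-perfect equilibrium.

114

Solve by backward induction. Given q_F, the follower Yarrow maximises π_Y = (268 - q_F - q_Y)q_Y - 32q_Y.
Follower FOC: 236 - q_F - 2q_Y = 0, so q_Y(q_F) = (236 - q_F)/2.
The leader anticipates this reaction. Substituting into P = 268 - Q gives P = 150 - (1/2)q_F, so π_F = (150 - (1/2)q_F)q_F - 36q_F.
Leader FOC: 114 - q_F = 0, so q_F = 114.
Then q_Y = (236 - 114)/2 = 61.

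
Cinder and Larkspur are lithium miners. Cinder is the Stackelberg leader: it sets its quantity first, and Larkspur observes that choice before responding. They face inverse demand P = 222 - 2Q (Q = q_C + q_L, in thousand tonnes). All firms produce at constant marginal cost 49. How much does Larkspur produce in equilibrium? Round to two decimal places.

Solve by backward induction. Given q_C, the follower Larkspur maximises π_L = (222 - 2q_C - 2q_L)q_L - 49q_L.
∂π_L/∂q_L = 173 - 2q_C - 4q_L = 0 gives the reaction function q_L = (173 - 2q_C)/4.
Cinder substitutes q_L(q_C) into its own profit: π_C = q_C(222 - 2q_C - (173 - 2q_C)/2) - 49q_C = (271/2 - q_C)q_C - 49q_C.
The leader's first-order condition 173/2 - 2q_C = 0 yields q_C = 173/4.
Then q_L = (173 - 2·(173/4))/4 = 173/8.

21.63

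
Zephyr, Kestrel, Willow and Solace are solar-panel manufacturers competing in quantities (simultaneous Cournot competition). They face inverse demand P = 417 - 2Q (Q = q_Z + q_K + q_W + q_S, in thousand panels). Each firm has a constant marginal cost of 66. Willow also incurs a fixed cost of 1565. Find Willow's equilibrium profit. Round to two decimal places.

Each firm earns π_i = (417 - 2Q)q_i - 66q_i.
First-order condition (treating rivals' output as given): 351 - 4q_i - 2·Σ_{j≠i} q_j = 0.
With identical firms every q_j equals q_i, so Σ_{j≠i} q_j = 3q_i and 351 = 10q_i, giving q_i = 351/10.
Price P = 417 - 2·(702/5) = 681/5.
Willow's profit: (681/5 - 66)·(351/10) - 1565 = 899.0200.

899.02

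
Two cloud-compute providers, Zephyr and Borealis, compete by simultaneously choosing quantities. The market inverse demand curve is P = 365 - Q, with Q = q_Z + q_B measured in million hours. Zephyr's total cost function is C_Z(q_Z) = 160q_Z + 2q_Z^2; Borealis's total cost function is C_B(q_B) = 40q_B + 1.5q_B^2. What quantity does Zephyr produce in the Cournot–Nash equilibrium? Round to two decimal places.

Zephyr's profit: π_Z = (365 - Q)q_Z - (160q_Z + 2q_Z²). Setting ∂π_Z/∂q_Z = 0: 205 - 6q_Z - (q_B) = 0.
Borealis's first-order condition: 325 - 5q_B - (q_Z) = 0.
Rearranging gives the reaction functions q_Z = (205 - q_B)/6 and q_B = (325 - q_Z)/5.
Solving the pair: q_Z = 700/29, q_B = 1745/29.

24.14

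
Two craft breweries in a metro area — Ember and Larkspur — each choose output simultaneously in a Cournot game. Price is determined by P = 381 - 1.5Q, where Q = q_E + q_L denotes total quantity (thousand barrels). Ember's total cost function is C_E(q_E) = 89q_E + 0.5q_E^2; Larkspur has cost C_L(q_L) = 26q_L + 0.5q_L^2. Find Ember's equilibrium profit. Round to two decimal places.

4272.24

Ember's profit: π_E = (381 - 1.5Q)q_E - (89q_E + (1/2)q_E²). Setting ∂π_E/∂q_E = 0: 292 - 4q_E - (3/2)(q_L) = 0.
Larkspur's first-order condition: 355 - 4q_L - (3/2)(q_E) = 0.
Rearranging gives the reaction functions q_E = (292 - (3/2)q_L)/4 and q_L = (355 - (3/2)q_E)/4.
Substituting one into the other gives q_E = 46.2182 and q_L = 71.4182.
Price P = 381 - (3/2)·(1294/11) = 204.5455.
Ember's profit: 204.5455·46.2182 - 89·46.2182 - (1/2)·46.2182² = 4272.2407.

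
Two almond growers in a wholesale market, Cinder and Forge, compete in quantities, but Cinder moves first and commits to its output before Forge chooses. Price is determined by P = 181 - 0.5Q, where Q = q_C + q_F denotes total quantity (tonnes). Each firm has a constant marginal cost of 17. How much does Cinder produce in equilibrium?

The follower Forge best-responds to any q_C: π_F = (181 - 0.5Q)q_F - 17q_F.
∂π_F/∂q_F = 164 - (1/2)q_C - q_F = 0 gives the reaction function q_F = (164 - (1/2)q_C).
Cinder substitutes q_F(q_C) into its own profit: π_C = q_C(181 - (1/2)q_C - (164 - (1/2)q_C)/2) - 17q_C = (99 - (1/4)q_C)q_C - 17q_C.
Maximising: ∂π_C/∂q_C = 82 - (1/2)q_C = 0, giving q_C = 164.
Then q_F = (164 - (1/2)·164) = 82.

164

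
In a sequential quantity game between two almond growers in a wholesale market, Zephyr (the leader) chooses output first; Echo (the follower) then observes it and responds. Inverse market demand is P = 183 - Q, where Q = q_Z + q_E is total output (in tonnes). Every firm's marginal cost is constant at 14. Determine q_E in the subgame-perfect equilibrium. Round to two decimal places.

The follower Echo best-responds to any q_Z: π_E = (183 - Q)q_E - 14q_E.
Follower FOC: 169 - q_Z - 2q_E = 0, so q_E(q_Z) = (169 - q_Z)/2.
Zephyr substitutes q_E(q_Z) into its own profit: π_Z = q_Z(183 - q_Z - (169 - q_Z)/2) - 14q_Z = (197/2 - (1/2)q_Z)q_Z - 14q_Z.
Maximising: ∂π_Z/∂q_Z = 169/2 - q_Z = 0, giving q_Z = 169/2.
Then q_E = (169 - 169/2)/2 = 169/4.

42.25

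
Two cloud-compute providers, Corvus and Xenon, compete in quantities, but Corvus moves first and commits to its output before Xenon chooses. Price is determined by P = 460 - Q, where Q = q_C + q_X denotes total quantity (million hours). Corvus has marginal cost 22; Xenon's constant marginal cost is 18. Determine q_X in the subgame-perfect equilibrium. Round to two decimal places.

112.50

Solve by backward induction. Given q_C, the follower Xenon maximises π_X = (460 - q_C - q_X)q_X - 18q_X.
Setting the follower's marginal profit to zero, 442 - q_C - 2q_X = 0, i.e. q_X = (442 - q_C)/2.
Corvus substitutes q_X(q_C) into its own profit: π_C = q_C(460 - q_C - (442 - q_C)/2) - 22q_C = (239 - (1/2)q_C)q_C - 22q_C.
Maximising: ∂π_C/∂q_C = 217 - q_C = 0, giving q_C = 217.
Then q_X = (442 - 217)/2 = 225/2.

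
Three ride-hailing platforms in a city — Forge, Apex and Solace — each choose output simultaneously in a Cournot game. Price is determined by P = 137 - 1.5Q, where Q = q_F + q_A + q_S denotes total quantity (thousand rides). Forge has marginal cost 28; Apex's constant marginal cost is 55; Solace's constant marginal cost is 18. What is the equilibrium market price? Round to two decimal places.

Forge's profit: π_F = (137 - 1.5Q)q_F - (28q_F). Setting ∂π_F/∂q_F = 0: 109 - 3q_F - (3/2)(q_A + q_S) = 0.
Apex's profit: π_A = (137 - 1.5Q)q_A - (55q_A). Setting ∂π_A/∂q_A = 0: 82 - 3q_A - (3/2)(q_F + q_S) = 0.
Solace's profit: π_S = (137 - 1.5Q)q_S - (18q_S). Setting ∂π_S/∂q_S = 0: 119 - 3q_S - (3/2)(q_F + q_A) = 0.
Summing all 3 equations gives 310 − 6Q = 0, hence Q = 155/3.
Back-substituting: q_F = (109 − 155/2)/(3/2) = 21, q_A = (82 − 155/2)/(3/2) = 3, q_S = (119 − 155/2)/(3/2) = 83/3.
Total output Q = 155/3, so price P = 137 - (3/2)·(155/3) = 119/2.

59.50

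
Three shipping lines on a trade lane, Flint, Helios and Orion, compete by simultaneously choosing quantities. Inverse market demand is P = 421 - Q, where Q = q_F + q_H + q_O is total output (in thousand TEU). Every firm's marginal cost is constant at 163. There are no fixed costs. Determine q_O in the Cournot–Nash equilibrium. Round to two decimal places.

Each firm earns π_i = (421 - Q)q_i - 163q_i.
Setting ∂π_i/∂q_i = 0 with rivals' quantities fixed: 258 - 2q_i - Σ_{j≠i} q_j = 0.
By symmetry each firm produces the same amount; substituting Σ_{j≠i} q_j = 2q_i yields q_i = 258/4 = 129/2.

64.50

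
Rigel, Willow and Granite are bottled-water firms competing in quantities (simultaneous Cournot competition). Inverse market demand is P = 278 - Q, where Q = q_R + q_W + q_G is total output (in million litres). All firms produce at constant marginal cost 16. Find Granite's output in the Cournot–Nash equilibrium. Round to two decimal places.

65.50

A representative firm's profit is π_i = q_i(278 - Q) - 16q_i.
Setting ∂π_i/∂q_i = 0 with rivals' quantities fixed: 262 - 2q_i - Σ_{j≠i} q_j = 0.
By symmetry each firm produces the same amount; substituting Σ_{j≠i} q_j = 2q_i yields q_i = 262/4 = 131/2.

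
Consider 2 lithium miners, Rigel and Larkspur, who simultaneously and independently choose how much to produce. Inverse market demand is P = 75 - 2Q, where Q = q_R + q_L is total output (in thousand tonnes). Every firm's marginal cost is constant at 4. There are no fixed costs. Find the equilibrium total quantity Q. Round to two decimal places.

A representative firm's profit is π_i = q_i(75 - 2Q) - 4q_i.
Setting ∂π_i/∂q_i = 0 with rivals' quantities fixed: 71 - 4q_i - 2q_j = 0.
By symmetry each firm produces the same amount; substituting q_j = q_i yields q_i = 71/6.
Total output Q = 71/6 + 71/6 = 71/3.

23.67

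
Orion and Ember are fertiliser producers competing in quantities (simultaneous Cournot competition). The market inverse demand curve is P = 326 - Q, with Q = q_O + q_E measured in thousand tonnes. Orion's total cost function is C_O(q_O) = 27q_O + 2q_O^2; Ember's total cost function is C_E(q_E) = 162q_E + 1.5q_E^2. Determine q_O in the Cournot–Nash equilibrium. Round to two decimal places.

45.90

Orion's profit: π_O = (326 - Q)q_O - (27q_O + 2q_O²). Setting ∂π_O/∂q_O = 0: 299 - 6q_O - (q_E) = 0.
Ember's first-order condition: 164 - 5q_E - (q_O) = 0.
Best responses: q_O = (299 - q_E)/6, q_E = (164 - q_O)/5.
Solving the pair: q_O = 1331/29, q_E = 685/29.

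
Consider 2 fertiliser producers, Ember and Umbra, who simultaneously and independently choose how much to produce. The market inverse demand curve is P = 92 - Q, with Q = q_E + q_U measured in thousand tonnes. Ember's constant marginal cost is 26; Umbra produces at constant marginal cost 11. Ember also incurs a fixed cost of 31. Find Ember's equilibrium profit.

Ember's profit: π_E = (92 - Q)q_E - (26q_E). Setting ∂π_E/∂q_E = 0: 66 - 2q_E - (q_U) = 0.
Umbra's profit: π_U = (92 - Q)q_U - (11q_U). Setting ∂π_U/∂q_U = 0: 81 - 2q_U - (q_E) = 0.
Best responses: q_E = (66 - q_U)/2, q_U = (81 - q_E)/2.
Solving the pair: q_E = 17, q_U = 32.
Price P = 92 - 49 = 43.
Ember's profit: (43 - 26)·17 - 31 = 258.

258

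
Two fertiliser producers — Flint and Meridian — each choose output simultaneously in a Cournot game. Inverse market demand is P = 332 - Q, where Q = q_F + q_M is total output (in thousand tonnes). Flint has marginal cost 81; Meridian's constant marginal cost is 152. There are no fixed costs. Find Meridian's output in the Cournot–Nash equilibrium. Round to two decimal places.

36.33

Flint's profit: π_F = (332 - Q)q_F - (81q_F). Setting ∂π_F/∂q_F = 0: 251 - 2q_F - (q_M) = 0.
Meridian's first-order condition: 180 - 2q_M - (q_F) = 0.
So q_F = (251 - q_M)/2 and q_M = (180 - q_F)/2.
Solving the pair: q_F = 322/3, q_M = 109/3.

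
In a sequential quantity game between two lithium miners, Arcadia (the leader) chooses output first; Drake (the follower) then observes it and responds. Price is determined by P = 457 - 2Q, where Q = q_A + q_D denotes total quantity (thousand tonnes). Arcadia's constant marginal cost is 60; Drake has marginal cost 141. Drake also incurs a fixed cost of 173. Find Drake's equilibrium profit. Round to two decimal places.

Solve by backward induction. Given q_A, the follower Drake maximises π_D = (457 - 2q_A - 2q_D)q_D - 141q_D.
Setting the follower's marginal profit to zero, 316 - 2q_A - 4q_D = 0, i.e. q_D = (316 - 2q_A)/4.
The leader anticipates this reaction. Substituting into P = 457 - 2Q gives P = 299 - q_A, so π_A = (299 - q_A)q_A - 60q_A.
Leader FOC: 239 - 2q_A = 0, so q_A = 239/2.
Then q_D = (316 - 2·(239/2))/4 = 77/4.
Price P = 457 - 2·(555/4) = 359/2.
Drake's profit: (359/2 - 141)·(77/4) - 173 = 568.1250.

568.13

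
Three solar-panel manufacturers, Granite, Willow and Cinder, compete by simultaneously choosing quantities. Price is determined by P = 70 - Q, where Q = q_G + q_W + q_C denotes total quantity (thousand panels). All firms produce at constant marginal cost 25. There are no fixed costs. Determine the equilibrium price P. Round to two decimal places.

Each firm earns π_i = (70 - Q)q_i - 25q_i.
First-order condition (treating rivals' output as given): 45 - 2q_i - Σ_{j≠i} q_j = 0.
By symmetry each firm produces the same amount; substituting Σ_{j≠i} q_j = 2q_i yields q_i = 45/4.
Total output Q = 135/4, so price P = 70 - 135/4 = 145/4.

36.25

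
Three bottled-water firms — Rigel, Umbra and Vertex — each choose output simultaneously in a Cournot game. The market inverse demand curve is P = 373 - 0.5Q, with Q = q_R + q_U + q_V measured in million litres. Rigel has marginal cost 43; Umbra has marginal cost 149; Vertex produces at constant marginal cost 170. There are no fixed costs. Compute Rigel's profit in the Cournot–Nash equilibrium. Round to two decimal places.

Rigel's profit: π_R = (373 - 0.5Q)q_R - (43q_R). Setting ∂π_R/∂q_R = 0: 330 - q_R - (1/2)(q_U + q_V) = 0.
Umbra's profit: π_U = (373 - 0.5Q)q_U - (149q_U). Setting ∂π_U/∂q_U = 0: 224 - q_U - (1/2)(q_R + q_V) = 0.
Vertex's profit: π_V = (373 - 0.5Q)q_V - (170q_V). Setting ∂π_V/∂q_V = 0: 203 - q_V - (1/2)(q_R + q_U) = 0.
Adding the 3 conditions: 757 − Q − Q = 0, i.e. Q = 757/2.
Back-substituting: q_R = (330 − 757/4)/(1/2) = 563/2, q_U = (224 − 757/4)/(1/2) = 139/2, q_V = (203 − 757/4)/(1/2) = 55/2.
Price P = 373 - (1/2)·(757/2) = 735/4.
Rigel's profit: (735/4 - 43)·(563/2) = 39621.1250.

39621.13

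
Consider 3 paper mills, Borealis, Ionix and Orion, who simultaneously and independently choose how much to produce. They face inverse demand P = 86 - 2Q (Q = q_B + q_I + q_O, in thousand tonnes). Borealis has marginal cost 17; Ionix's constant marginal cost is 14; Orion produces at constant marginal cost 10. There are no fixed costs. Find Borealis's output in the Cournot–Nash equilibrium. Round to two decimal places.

Borealis's profit: π_B = (86 - 2Q)q_B - (17q_B). Setting ∂π_B/∂q_B = 0: 69 - 4q_B - 2(q_I + q_O) = 0.
Ionix's profit: π_I = (86 - 2Q)q_I - (14q_I). Setting ∂π_I/∂q_I = 0: 72 - 4q_I - 2(q_B + q_O) = 0.
Orion's profit: π_O = (86 - 2Q)q_O - (10q_O). Setting ∂π_O/∂q_O = 0: 76 - 4q_O - 2(q_B + q_I) = 0.
Adding the 3 first-order conditions: 217 − 8Q = 0, so Q = 217/8.
Back-substituting: q_B = (69 − 217/4)/2 = 59/8, q_I = (72 − 217/4)/2 = 71/8, q_O = (76 − 217/4)/2 = 87/8.

7.38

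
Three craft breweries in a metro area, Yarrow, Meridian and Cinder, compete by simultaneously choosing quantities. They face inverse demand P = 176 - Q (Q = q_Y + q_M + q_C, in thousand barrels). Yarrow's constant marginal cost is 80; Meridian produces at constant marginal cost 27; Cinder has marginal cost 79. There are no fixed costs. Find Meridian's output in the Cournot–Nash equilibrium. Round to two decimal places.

Yarrow's profit: π_Y = (176 - Q)q_Y - (80q_Y). Setting ∂π_Y/∂q_Y = 0: 96 - 2q_Y - (q_M + q_C) = 0.
Meridian's profit: π_M = (176 - Q)q_M - (27q_M). Setting ∂π_M/∂q_M = 0: 149 - 2q_M - (q_Y + q_C) = 0.
Cinder's first-order condition: 97 - 2q_C - (q_Y + q_M) = 0.
Adding the 3 first-order conditions: 342 − 4Q = 0, so Q = 171/2.
Back-substituting: q_Y = (96 − 171/2) = 21/2, q_M = (149 − 171/2) = 127/2, q_C = (97 − 171/2) = 23/2.

63.50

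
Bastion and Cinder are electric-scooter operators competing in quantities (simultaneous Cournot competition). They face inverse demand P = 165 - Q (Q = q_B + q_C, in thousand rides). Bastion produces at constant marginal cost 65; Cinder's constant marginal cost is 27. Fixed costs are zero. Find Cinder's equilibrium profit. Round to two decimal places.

Bastion's profit: π_B = (165 - Q)q_B - (65q_B). Setting ∂π_B/∂q_B = 0: 100 - 2q_B - (q_C) = 0.
Cinder's first-order condition: 138 - 2q_C - (q_B) = 0.
So q_B = (100 - q_C)/2 and q_C = (138 - q_B)/2.
Solving the pair: q_B = 62/3, q_C = 176/3.
Price P = 165 - 238/3 = 257/3.
Cinder's profit: (257/3 - 27)·(176/3) = 3441.7778.

3441.78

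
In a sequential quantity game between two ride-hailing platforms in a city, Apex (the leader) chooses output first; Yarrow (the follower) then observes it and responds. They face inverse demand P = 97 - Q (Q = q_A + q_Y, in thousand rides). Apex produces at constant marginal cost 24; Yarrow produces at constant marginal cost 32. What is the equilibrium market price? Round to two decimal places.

44.25

Solve by backward induction. Given q_A, the follower Yarrow maximises π_Y = (97 - q_A - q_Y)q_Y - 32q_Y.
Follower FOC: 65 - q_A - 2q_Y = 0, so q_Y(q_A) = (65 - q_A)/2.
Apex substitutes q_Y(q_A) into its own profit: π_A = q_A(97 - q_A - (65 - q_A)/2) - 24q_A = (129/2 - (1/2)q_A)q_A - 24q_A.
The leader's first-order condition 81/2 - q_A = 0 yields q_A = 81/2.
Then q_Y = (65 - 81/2)/2 = 49/4.
Total output Q = 211/4, so price P = 97 - 211/4 = 177/4.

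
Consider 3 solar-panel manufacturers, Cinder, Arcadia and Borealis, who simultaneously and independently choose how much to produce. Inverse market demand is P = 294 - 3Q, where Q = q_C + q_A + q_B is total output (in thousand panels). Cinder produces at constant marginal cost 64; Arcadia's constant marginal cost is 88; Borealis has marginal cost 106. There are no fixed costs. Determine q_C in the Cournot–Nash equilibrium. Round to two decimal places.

24.67

Cinder's profit: π_C = (294 - 3Q)q_C - (64q_C). Setting ∂π_C/∂q_C = 0: 230 - 6q_C - 3(q_A + q_B) = 0.
Arcadia's first-order condition: 206 - 6q_A - 3(q_C + q_B) = 0.
Borealis's profit: π_B = (294 - 3Q)q_B - (106q_B). Setting ∂π_B/∂q_B = 0: 188 - 6q_B - 3(q_C + q_A) = 0.
Adding the 3 first-order conditions: 624 − 12Q = 0, so Q = 52.
Back-substituting: q_C = (230 − 156)/3 = 74/3, q_A = (206 − 156)/3 = 50/3, q_B = (188 − 156)/3 = 32/3.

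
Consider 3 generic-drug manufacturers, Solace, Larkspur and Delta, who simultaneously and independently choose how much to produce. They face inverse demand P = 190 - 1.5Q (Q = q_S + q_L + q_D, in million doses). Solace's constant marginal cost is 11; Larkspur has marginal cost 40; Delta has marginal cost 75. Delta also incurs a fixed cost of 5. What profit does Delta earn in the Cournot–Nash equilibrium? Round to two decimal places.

Solace's profit: π_S = (190 - 1.5Q)q_S - (11q_S). Setting ∂π_S/∂q_S = 0: 179 - 3q_S - (3/2)(q_L + q_D) = 0.
Larkspur's profit: π_L = (190 - 1.5Q)q_L - (40q_L). Setting ∂π_L/∂q_L = 0: 150 - 3q_L - (3/2)(q_S + q_D) = 0.
Delta's profit: π_D = (190 - 1.5Q)q_D - (75q_D). Setting ∂π_D/∂q_D = 0: 115 - 3q_D - (3/2)(q_S + q_L) = 0.
Adding the 3 conditions: 444 − 3Q − 3Q = 0, i.e. Q = 74.
Back-substituting: q_S = (179 − 111)/(3/2) = 136/3, q_L = (150 − 111)/(3/2) = 26, q_D = (115 − 111)/(3/2) = 8/3.
Price P = 190 - (3/2)·74 = 79.
Delta's profit: (79 - 75)·(8/3) - 5 = 17/3.

5.67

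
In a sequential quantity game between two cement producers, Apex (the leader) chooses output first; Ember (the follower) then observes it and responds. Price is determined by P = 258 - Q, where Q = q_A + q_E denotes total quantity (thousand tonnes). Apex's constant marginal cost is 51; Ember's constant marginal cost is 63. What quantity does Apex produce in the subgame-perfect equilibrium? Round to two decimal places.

109.50

Solve by backward induction. Given q_A, the follower Ember maximises π_E = (258 - q_A - q_E)q_E - 63q_E.
Follower FOC: 195 - q_A - 2q_E = 0, so q_E(q_A) = (195 - q_A)/2.
Apex substitutes q_E(q_A) into its own profit: π_A = q_A(258 - q_A - (195 - q_A)/2) - 51q_A = (321/2 - (1/2)q_A)q_A - 51q_A.
Maximising: ∂π_A/∂q_A = 219/2 - q_A = 0, giving q_A = 219/2.
Then q_E = (195 - 219/2)/2 = 171/4.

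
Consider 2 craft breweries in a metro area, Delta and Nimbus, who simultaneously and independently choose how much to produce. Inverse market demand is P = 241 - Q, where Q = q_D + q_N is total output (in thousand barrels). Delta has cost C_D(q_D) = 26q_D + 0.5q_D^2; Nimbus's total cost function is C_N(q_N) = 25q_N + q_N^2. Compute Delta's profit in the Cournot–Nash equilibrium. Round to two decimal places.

5141.36

Delta's profit: π_D = (241 - Q)q_D - (26q_D + (1/2)q_D²). Setting ∂π_D/∂q_D = 0: 215 - 3q_D - (q_N) = 0.
Nimbus's first-order condition: 216 - 4q_N - (q_D) = 0.
So q_D = (215 - q_N)/3 and q_N = (216 - q_D)/4.
Solving the pair: q_D = 644/11, q_N = 433/11.
Price P = 241 - 1077/11 = 1574/11.
Delta's profit: (1574/11)·(644/11) - 26·(644/11) - (1/2)(644/11)² = 5141.3554.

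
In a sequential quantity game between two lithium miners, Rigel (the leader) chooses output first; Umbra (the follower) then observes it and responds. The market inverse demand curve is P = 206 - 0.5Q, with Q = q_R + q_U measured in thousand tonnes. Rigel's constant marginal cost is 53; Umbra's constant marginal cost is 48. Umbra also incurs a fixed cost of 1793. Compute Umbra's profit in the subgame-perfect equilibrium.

1735

The follower Umbra best-responds to any q_R: π_U = (206 - 0.5Q)q_U - 48q_U.
Setting the follower's marginal profit to zero, 158 - (1/2)q_R - q_U = 0, i.e. q_U = (158 - (1/2)q_R).
The leader anticipates this reaction. Substituting into P = 206 - 0.5Q gives P = 127 - (1/4)q_R, so π_R = (127 - (1/4)q_R)q_R - 53q_R.
Leader FOC: 74 - (1/2)q_R = 0, so q_R = 148.
Then q_U = (158 - (1/2)·148) = 84.
Price P = 206 - (1/2)·232 = 90.
Umbra's profit: (90 - 48)·84 - 1793 = 1735.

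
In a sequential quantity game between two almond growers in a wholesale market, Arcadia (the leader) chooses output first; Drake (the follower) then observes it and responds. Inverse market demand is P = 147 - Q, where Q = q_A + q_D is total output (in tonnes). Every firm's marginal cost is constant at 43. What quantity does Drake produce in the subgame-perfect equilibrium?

26

Solve by backward induction. Given q_A, the follower Drake maximises π_D = (147 - q_A - q_D)q_D - 43q_D.
Setting the follower's marginal profit to zero, 104 - q_A - 2q_D = 0, i.e. q_D = (104 - q_A)/2.
The leader anticipates this reaction. Substituting into P = 147 - Q gives P = 95 - (1/2)q_A, so π_A = (95 - (1/2)q_A)q_A - 43q_A.
Maximising: ∂π_A/∂q_A = 52 - q_A = 0, giving q_A = 52.
Then q_D = (104 - 52)/2 = 26.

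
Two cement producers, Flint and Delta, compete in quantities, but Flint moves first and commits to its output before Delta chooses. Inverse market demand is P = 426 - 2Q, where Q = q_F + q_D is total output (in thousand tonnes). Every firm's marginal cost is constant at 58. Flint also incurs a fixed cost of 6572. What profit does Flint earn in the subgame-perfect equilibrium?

1892

Solve by backward induction. Given q_F, the follower Delta maximises π_D = (426 - 2q_F - 2q_D)q_D - 58q_D.
∂π_D/∂q_D = 368 - 2q_F - 4q_D = 0 gives the reaction function q_D = (368 - 2q_F)/4.
The leader anticipates this reaction. Substituting into P = 426 - 2Q gives P = 242 - q_F, so π_F = (242 - q_F)q_F - 58q_F.
Leader FOC: 184 - 2q_F = 0, so q_F = 92.
Then q_D = (368 - 2·92)/4 = 46.
Price P = 426 - 2·138 = 150.
Flint's profit: (150 - 58)·92 - 6572 = 1892.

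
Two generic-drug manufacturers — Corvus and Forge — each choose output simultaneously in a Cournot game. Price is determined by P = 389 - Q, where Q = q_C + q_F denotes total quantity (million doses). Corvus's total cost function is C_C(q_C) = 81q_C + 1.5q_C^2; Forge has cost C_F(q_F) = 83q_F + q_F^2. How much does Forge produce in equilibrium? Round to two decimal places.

Corvus's profit: π_C = (389 - Q)q_C - (81q_C + (3/2)q_C²). Setting ∂π_C/∂q_C = 0: 308 - 5q_C - (q_F) = 0.
Forge's profit: π_F = (389 - Q)q_F - (83q_F + q_F²). Setting ∂π_F/∂q_F = 0: 306 - 4q_F - (q_C) = 0.
Rearranging gives the reaction functions q_C = (308 - q_F)/5 and q_F = (306 - q_C)/4.
Substituting one into the other gives q_C = 926/19 and q_F = 1222/19.

64.32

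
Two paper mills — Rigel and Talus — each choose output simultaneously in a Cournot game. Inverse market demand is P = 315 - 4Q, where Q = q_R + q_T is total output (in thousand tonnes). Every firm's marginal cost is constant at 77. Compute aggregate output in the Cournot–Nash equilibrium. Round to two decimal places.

39.67

A representative firm's profit is π_i = q_i(315 - 4Q) - 77q_i.
First-order condition (treating rivals' output as given): 238 - 8q_i - 4q_j = 0.
By symmetry each firm produces the same amount; substituting q_j = q_i yields q_i = 238/12 = 119/6.
Total output Q = 119/6 + 119/6 = 119/3.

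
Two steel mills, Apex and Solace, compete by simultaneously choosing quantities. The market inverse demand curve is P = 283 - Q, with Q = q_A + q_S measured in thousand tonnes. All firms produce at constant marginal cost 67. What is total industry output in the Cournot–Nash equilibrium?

A representative firm's profit is π_i = q_i(283 - Q) - 67q_i.
First-order condition (treating rivals' output as given): 216 - 2q_i - q_j = 0.
By symmetry each firm produces the same amount; substituting q_j = q_i yields q_i = 216/3 = 72.
Total output Q = 72 + 72 = 144.

144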